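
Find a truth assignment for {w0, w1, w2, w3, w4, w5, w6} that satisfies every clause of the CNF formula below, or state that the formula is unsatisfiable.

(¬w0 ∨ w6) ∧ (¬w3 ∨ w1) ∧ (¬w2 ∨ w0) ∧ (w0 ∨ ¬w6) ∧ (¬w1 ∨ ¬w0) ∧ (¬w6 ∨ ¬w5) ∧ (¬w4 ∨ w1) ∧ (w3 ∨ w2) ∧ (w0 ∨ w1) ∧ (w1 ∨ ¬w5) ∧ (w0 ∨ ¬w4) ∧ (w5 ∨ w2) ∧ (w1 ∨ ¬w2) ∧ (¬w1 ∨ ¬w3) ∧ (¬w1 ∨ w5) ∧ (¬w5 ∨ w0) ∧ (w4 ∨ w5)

Try w0 = False.
(¬w2) alone gives w2 = False.
(¬w6) alone gives w6 = False.
(w3) alone gives w3 = True.
(w1) alone gives w1 = True.
That conflicts with the unit clause (¬w1).
Backtrack on w0: now try w0 = True.
(w6) alone gives w6 = True.
(¬w1) alone gives w1 = False.
(¬w3) alone gives w3 = False.
(¬w5) alone gives w5 = False.
(¬w4) alone gives w4 = False.
That conflicts with the unit clause (w4).
Neither w0 = True nor w0 = False works.

UNSATISFIABLE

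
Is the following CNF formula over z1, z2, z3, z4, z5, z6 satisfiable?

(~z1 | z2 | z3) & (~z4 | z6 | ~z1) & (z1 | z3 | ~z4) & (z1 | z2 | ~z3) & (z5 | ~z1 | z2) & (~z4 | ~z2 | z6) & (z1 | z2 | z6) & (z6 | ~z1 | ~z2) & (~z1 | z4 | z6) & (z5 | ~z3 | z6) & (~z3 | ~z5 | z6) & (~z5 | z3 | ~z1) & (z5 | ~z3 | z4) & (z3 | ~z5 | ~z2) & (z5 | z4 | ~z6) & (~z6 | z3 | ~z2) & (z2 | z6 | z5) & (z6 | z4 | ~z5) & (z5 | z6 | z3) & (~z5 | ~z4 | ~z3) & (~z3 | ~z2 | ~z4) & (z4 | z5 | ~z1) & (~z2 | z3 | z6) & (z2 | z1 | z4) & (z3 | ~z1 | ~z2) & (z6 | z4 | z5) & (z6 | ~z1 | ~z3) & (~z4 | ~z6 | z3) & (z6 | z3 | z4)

Satisfiable

Try z1 = 0.
Try z3 = 1.
From the singleton clause (z2), z2 = 1.
From the singleton clause (~z4), z4 = 0.
From the singleton clause (z5), z5 = 1.
From the singleton clause (z6), z6 = 1.
This assignment satisfies each clause.
A satisfying assignment: z1 ↦ 0, z2 ↦ 1, z3 ↦ 1, z4 ↦ 0, z5 ↦ 1, z6 ↦ 1.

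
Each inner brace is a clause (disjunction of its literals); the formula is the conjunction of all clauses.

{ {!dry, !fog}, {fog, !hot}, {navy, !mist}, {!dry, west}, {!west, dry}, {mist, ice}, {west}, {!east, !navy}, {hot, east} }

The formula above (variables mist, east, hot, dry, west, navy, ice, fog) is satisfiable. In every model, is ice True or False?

True

Suppose ice = false.
From the singleton clause (mist), mist = true.
From the singleton clause (navy), navy = true.
From the singleton clause (west), west = true.
From the singleton clause (dry), dry = true.
From the singleton clause (!fog), fog = false.
From the singleton clause (!hot), hot = false.
From the singleton clause (!east), east = false.
That conflicts with the unit clause (east).
So every satisfying assignment has ice = True.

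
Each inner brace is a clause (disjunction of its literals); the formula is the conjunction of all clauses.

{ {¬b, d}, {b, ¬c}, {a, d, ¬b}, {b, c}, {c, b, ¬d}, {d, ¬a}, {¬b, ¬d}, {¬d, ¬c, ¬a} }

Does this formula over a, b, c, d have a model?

No, unsatisfiable

Case b = False:
The clause (¬c) is unit, so c = False.
Now (c) is unsatisfied and unit — conflict.
That branch fails; take b = True instead.
The clause (d) is unit, so d = True.
Now (¬d) is unsatisfied and unit — conflict.
Both values of b lead to a conflict.
No assignment satisfies every clause.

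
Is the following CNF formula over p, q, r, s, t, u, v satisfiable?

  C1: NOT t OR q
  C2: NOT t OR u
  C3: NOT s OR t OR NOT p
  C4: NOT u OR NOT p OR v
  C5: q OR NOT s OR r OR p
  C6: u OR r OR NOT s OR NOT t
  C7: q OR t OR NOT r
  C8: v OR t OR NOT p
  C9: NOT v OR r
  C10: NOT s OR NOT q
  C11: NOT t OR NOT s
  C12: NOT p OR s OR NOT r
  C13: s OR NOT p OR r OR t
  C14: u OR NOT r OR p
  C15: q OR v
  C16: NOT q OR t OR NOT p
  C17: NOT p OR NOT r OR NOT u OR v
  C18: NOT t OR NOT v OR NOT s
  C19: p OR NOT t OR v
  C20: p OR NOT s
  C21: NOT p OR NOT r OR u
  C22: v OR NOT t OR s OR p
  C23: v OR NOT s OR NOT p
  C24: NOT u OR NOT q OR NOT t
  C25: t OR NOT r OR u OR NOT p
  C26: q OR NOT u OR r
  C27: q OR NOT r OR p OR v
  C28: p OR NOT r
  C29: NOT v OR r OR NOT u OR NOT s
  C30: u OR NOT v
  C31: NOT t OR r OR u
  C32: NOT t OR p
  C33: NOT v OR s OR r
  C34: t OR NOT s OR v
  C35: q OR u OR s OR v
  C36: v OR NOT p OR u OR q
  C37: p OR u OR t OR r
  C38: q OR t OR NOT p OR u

Suppose t = false.
Suppose s = false.
Suppose q = true.
Unit clause (NOT p) forces p = false.
Unit clause (NOT r) forces r = false.
Unit clause (NOT v) forces v = false.
Unit clause (u) forces u = true.
All clauses are satisfied.
A satisfying assignment: p=false; q=true; r=false; s=false; t=false; u=true; v=false.

Yes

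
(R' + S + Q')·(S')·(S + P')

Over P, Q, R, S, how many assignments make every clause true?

3

There are 2^4 = 16 truth assignments over (P, Q, R, S).
Check each against the 3 clauses (columns in the order P, Q, R, S):
  F F F F  ✓ satisfies all
  F F F T  ✗ fails (S')
  F F T F  ✓ satisfies all
  F F T T  ✗ fails (S')
  F T F F  ✓ satisfies all
  F T F T  ✗ fails (S')
  F T T F  ✗ fails (R' + S + Q')
  F T T T  ✗ fails (S')
  T F F F  ✗ fails (S + P')
  T F F T  ✗ fails (S')
  T F T F  ✗ fails (S + P')
  T F T T  ✗ fails (S')
  T T F F  ✗ fails (S + P')
  T T F T  ✗ fails (S')
  T T T F  ✗ fails (R' + S + Q')
  T T T T  ✗ fails (S')
3 of the 16 rows are models.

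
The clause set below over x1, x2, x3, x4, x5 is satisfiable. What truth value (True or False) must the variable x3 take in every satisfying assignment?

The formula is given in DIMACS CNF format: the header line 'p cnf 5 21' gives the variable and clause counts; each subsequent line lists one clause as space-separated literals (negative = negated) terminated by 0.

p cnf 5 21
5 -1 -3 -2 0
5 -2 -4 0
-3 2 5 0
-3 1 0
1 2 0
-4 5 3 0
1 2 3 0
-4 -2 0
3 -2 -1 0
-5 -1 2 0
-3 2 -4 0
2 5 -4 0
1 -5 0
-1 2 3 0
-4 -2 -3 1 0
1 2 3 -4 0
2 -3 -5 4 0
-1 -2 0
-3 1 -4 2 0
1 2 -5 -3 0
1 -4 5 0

False

Suppose x3 = True.
The clause (x1) is unit, so x1 = True.
The clause (¬x2) is unit, so x2 = False.
The clause (x5) is unit, so x5 = True.
That conflicts with the unit clause (¬x5).
So every satisfying assignment has x3 = False.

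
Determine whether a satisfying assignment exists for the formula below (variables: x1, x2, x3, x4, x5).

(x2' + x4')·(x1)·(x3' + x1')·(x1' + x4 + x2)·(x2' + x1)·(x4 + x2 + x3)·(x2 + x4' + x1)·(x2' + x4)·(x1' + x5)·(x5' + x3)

No

Unit clause (x1) forces x1 = 1.
Unit clause (x3') forces x3 = 0.
Unit clause (x5) forces x5 = 1.
Now (x5') is unsatisfied and unit — conflict.
No assignment satisfies every clause.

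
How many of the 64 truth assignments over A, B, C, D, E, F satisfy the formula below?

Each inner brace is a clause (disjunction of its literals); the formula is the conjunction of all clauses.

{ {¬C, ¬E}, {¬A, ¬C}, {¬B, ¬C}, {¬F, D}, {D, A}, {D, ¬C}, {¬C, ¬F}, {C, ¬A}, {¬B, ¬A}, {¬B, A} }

There are 2^6 = 64 truth assignments over (A, B, C, D, E, F).
Split on B. With B = True, the clauses containing B are satisfied and ¬B drops from the rest; 0 of the 2^5 = 32 assignments to the other variables satisfy what remains.
With B = False, by the same count on the reduced clause set, 5 assignments work.
(One model: A=F, B=F, C=F, D=T, E=F, F=F.)
Total: 0 + 5 = 5.

5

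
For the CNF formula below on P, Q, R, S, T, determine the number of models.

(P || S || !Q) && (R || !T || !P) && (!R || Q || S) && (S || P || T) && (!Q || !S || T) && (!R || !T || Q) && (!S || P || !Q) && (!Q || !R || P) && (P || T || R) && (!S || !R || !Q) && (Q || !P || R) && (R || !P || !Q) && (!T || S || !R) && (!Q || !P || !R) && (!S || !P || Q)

There are 2^5 = 32 truth assignments over (P, Q, R, S, T).
Split on Q. With Q = true, the clauses containing Q are satisfied and !Q drops from the rest; 0 of the 2^4 = 16 assignments to the other variables satisfy what remains.
With Q = false, by the same count on the reduced clause set, 3 assignments work.
(One model: P=F, Q=F, R=F, S=F, T=T.)
Total: 0 + 3 = 3.

3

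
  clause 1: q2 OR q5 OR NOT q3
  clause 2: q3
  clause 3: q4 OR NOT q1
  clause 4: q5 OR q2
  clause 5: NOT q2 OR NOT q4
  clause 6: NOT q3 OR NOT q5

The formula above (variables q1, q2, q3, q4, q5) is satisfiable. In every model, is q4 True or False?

Suppose q4 = true.
(q3) alone gives q3 = true.
(NOT q2) alone gives q2 = false.
(q5) alone gives q5 = true.
But (NOT q5) is also a unit clause — contradiction.
So every satisfying assignment has q4 = False.

False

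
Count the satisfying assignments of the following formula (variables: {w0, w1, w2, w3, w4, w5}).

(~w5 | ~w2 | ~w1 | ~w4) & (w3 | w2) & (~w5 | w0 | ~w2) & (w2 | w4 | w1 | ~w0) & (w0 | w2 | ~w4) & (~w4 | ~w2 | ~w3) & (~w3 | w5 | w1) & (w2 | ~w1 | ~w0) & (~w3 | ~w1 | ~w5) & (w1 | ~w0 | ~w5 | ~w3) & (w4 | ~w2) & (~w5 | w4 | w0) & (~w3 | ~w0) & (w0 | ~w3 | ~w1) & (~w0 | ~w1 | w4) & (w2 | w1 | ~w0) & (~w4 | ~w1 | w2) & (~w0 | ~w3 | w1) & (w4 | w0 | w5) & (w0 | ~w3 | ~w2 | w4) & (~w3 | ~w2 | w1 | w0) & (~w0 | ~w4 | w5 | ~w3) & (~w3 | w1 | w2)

There are 2^6 = 64 truth assignments over (w0, w1, w2, w3, w4, w5).
Split on w5. With w5 = 1, the clauses containing w5 are satisfied and ~w5 drops from the rest; 1 of the 2^5 = 32 assignments to the other variables satisfy what remains.
With w5 = 0, by the same count on the reduced clause set, 4 assignments work.
(One model: w0=F, w1=F, w2=T, w3=F, w4=T, w5=F.)
Total: 1 + 4 = 5.

5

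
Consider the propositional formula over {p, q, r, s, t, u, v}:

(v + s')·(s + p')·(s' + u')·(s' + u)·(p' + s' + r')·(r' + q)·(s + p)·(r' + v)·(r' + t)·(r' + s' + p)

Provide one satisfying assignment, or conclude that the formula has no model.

Try v = 1.
Try s = 1.
From the singleton clause (u'), u = 0.
Now (u) is unsatisfied and unit — conflict.
Undo s and try s = 0.
From the singleton clause (p'), p = 0.
Now (p) is unsatisfied and unit — conflict.
Neither s = 1 nor s = 0 works.
Undo v and try v = 0.
From the singleton clause (s'), s = 0.
From the singleton clause (p'), p = 0.
Now (p) is unsatisfied and unit — conflict.
Neither v = 1 nor v = 0 works.

UNSATISFIABLE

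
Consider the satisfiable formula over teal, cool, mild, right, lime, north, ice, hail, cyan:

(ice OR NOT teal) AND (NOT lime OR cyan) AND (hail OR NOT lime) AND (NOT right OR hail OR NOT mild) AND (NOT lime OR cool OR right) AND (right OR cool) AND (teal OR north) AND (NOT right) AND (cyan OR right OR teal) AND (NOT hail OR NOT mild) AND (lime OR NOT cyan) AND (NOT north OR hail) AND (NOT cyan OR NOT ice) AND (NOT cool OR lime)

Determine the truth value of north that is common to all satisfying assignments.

Suppose north = false.
The clause (teal) is unit, so teal = true.
The clause (ice) is unit, so ice = true.
The clause (NOT right) is unit, so right = false.
The clause (cool) is unit, so cool = true.
The clause (NOT cyan) is unit, so cyan = false.
The clause (NOT lime) is unit, so lime = false.
But (lime) is also a unit clause — contradiction.
So every satisfying assignment has north = True.

True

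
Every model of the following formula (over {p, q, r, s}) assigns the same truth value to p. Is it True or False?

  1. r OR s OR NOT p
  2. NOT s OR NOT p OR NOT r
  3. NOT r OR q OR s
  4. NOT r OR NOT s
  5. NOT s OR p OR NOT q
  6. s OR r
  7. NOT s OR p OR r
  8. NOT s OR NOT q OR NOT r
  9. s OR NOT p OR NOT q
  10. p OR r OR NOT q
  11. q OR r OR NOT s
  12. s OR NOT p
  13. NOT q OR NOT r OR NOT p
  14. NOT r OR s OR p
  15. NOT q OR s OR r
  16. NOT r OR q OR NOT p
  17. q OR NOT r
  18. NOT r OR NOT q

True

Suppose p = false.
Suppose r = false.
The clause (s) is unit, so s = true.
But (NOT s) is also a unit clause — contradiction.
Backtrack on r: now try r = true.
The clause (NOT s) is unit, so s = false.
But (s) is also a unit clause — contradiction.
Neither r = true nor r = false works.
So every satisfying assignment has p = True.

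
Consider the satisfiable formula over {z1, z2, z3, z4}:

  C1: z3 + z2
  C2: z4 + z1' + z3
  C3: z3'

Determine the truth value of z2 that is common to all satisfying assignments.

True

Suppose z2 = 0.
Unit clause (z3) forces z3 = 1.
Now (z3') is unsatisfied and unit — conflict.
So every satisfying assignment has z2 = True.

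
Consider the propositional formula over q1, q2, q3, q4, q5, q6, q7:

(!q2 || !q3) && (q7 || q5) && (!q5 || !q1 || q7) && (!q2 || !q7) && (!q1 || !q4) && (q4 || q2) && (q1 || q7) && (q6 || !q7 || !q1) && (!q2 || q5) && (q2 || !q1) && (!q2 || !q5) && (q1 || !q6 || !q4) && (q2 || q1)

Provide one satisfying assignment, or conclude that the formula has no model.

UNSATISFIABLE

Try q2 = false.
The clause (q4) is unit, so q4 = true.
The clause (!q1) is unit, so q1 = false.
Now (q1) is unsatisfied and unit — conflict.
That branch fails; take q2 = true instead.
The clause (!q3) is unit, so q3 = false.
The clause (!q7) is unit, so q7 = false.
The clause (q5) is unit, so q5 = true.
Now (!q5) is unsatisfied and unit — conflict.
Both values of q2 lead to a conflict.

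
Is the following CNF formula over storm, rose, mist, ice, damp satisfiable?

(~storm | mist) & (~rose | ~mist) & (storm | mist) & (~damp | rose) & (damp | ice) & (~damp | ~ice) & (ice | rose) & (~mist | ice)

Yes, satisfiable

Branch on storm: set storm = 1.
(mist) alone gives mist = 1.
(~rose) alone gives rose = 0.
(~damp) alone gives damp = 0.
(ice) alone gives ice = 1.
Every clause now holds.
A satisfying assignment: storm: 1, rose: 0, mist: 1, ice: 1, damp: 0.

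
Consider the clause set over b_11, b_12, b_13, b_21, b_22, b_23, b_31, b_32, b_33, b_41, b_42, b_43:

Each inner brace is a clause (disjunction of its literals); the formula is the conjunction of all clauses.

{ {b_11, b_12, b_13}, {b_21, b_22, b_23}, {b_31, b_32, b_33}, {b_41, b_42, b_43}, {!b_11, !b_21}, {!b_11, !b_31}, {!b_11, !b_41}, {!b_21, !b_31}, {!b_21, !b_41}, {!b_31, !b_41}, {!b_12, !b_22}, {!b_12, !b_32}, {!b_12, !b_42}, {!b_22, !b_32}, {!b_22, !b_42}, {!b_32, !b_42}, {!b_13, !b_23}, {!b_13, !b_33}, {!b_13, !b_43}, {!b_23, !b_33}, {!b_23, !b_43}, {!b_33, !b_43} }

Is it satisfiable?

Case b_11 = false:
Case b_12 = true:
Unit clause (!b_22) forces b_22 = false.
Unit clause (!b_32) forces b_32 = false.
Unit clause (!b_42) forces b_42 = false.
Case b_21 = true:
Unit clause (!b_31) forces b_31 = false.
Unit clause (b_33) forces b_33 = true.
Unit clause (!b_41) forces b_41 = false.
Unit clause (b_43) forces b_43 = true.
That conflicts with the unit clause (!b_43).
That branch fails; take b_21 = false instead.
Unit clause (b_23) forces b_23 = true.
Unit clause (!b_13) forces b_13 = false.
Unit clause (!b_33) forces b_33 = false.
Unit clause (b_31) forces b_31 = true.
Unit clause (!b_41) forces b_41 = false.
Unit clause (b_43) forces b_43 = true.
That conflicts with the unit clause (!b_43).
Either choice for b_21 ends in contradiction.
That branch fails; take b_12 = false instead.
Unit clause (b_13) forces b_13 = true.
Unit clause (!b_23) forces b_23 = false.
Unit clause (!b_33) forces b_33 = false.
Unit clause (!b_43) forces b_43 = false.
Case b_21 = true:
Unit clause (!b_31) forces b_31 = false.
Unit clause (b_32) forces b_32 = true.
Unit clause (!b_41) forces b_41 = false.
Unit clause (b_42) forces b_42 = true.
That conflicts with the unit clause (!b_42).
That branch fails; take b_21 = false instead.
Unit clause (b_22) forces b_22 = true.
Unit clause (!b_32) forces b_32 = false.
Unit clause (b_31) forces b_31 = true.
Unit clause (!b_41) forces b_41 = false.
Unit clause (b_42) forces b_42 = true.
That conflicts with the unit clause (!b_42).
Either choice for b_21 ends in contradiction.
Either choice for b_12 ends in contradiction.
That branch fails; take b_11 = true instead.
Unit clause (!b_21) forces b_21 = false.
Unit clause (!b_31) forces b_31 = false.
Unit clause (!b_41) forces b_41 = false.
Case b_22 = true:
Unit clause (!b_12) forces b_12 = false.
Unit clause (!b_32) forces b_32 = false.
Unit clause (b_33) forces b_33 = true.
Unit clause (!b_42) forces b_42 = false.
Unit clause (b_43) forces b_43 = true.
That conflicts with the unit clause (!b_43).
That branch fails; take b_22 = false instead.
Unit clause (b_23) forces b_23 = true.
Unit clause (!b_13) forces b_13 = false.
Unit clause (!b_33) forces b_33 = false.
Unit clause (b_32) forces b_32 = true.
Unit clause (!b_12) forces b_12 = false.
Unit clause (!b_42) forces b_42 = false.
Unit clause (b_43) forces b_43 = true.
That conflicts with the unit clause (!b_43).
Either choice for b_22 ends in contradiction.
Either choice for b_11 ends in contradiction.
No assignment satisfies every clause.

No, unsatisfiable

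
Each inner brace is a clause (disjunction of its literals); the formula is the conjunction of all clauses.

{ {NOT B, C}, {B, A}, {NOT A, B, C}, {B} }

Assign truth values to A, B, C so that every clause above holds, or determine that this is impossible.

A ↦ false; B ↦ true; C ↦ true

Unit clause (B) forces B = true.
Unit clause (C) forces C = true.
No clause remains; A is free.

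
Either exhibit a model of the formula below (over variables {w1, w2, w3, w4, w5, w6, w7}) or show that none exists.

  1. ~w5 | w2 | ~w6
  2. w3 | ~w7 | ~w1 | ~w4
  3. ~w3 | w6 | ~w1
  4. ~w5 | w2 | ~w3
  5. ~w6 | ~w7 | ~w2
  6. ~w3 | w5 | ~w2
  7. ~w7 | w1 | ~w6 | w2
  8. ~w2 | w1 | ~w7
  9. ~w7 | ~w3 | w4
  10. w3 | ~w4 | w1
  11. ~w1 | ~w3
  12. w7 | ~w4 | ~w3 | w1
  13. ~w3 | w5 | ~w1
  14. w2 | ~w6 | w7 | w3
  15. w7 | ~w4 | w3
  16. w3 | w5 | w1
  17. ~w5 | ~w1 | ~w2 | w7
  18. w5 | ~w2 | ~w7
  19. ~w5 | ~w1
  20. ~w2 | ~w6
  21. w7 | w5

w1 ↦ 0; w2 ↦ 1; w3 ↦ 0; w4 ↦ 0; w5 ↦ 1; w6 ↦ 0; w7 ↦ 0

Suppose w1 = 0.
Suppose w2 = 1.
The clause (~w7) is unit, so w7 = 0.
The clause (~w6) is unit, so w6 = 0.
The clause (w5) is unit, so w5 = 1.
Suppose w3 = 0.
The clause (~w4) is unit, so w4 = 0.
This assignment satisfies each clause.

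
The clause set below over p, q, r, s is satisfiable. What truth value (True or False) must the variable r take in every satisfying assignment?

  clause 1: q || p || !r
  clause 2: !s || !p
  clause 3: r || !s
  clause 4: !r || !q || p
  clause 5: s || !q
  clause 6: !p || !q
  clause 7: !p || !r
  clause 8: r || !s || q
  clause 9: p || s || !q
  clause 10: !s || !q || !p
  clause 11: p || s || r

False

Suppose r = true.
Unit clause (!p) forces p = false.
Unit clause (q) forces q = true.
But (!q) is also a unit clause — contradiction.
So every satisfying assignment has r = False.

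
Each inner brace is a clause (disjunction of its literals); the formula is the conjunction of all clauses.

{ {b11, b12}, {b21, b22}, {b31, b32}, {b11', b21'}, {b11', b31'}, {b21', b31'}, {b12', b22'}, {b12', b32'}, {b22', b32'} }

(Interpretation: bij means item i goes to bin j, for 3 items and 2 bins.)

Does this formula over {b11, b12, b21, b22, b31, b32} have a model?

No

Suppose b11 = 1.
(b21') alone gives b21 = 0.
(b22) alone gives b22 = 1.
(b31') alone gives b31 = 0.
(b32) alone gives b32 = 1.
That conflicts with the unit clause (b32').
Undo b11 and try b11 = 0.
(b12) alone gives b12 = 1.
(b22') alone gives b22 = 0.
(b21) alone gives b21 = 1.
(b31') alone gives b31 = 0.
(b32) alone gives b32 = 1.
That conflicts with the unit clause (b32').
Both values of b11 lead to a conflict.
No assignment satisfies every clause.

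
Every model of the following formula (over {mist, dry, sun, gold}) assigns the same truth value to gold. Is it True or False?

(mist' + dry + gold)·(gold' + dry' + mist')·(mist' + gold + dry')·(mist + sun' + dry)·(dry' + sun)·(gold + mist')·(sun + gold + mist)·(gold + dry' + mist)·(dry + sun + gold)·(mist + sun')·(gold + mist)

Suppose gold = 0.
(mist') alone gives mist = 0.
But (mist) is also a unit clause — contradiction.
So every satisfying assignment has gold = True.

True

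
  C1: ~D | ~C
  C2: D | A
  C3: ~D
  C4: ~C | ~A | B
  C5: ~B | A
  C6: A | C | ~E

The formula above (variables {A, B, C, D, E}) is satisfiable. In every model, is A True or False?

Suppose A = 0.
The clause (D) is unit, so D = 1.
That conflicts with the unit clause (~D).
So every satisfying assignment has A = True.

True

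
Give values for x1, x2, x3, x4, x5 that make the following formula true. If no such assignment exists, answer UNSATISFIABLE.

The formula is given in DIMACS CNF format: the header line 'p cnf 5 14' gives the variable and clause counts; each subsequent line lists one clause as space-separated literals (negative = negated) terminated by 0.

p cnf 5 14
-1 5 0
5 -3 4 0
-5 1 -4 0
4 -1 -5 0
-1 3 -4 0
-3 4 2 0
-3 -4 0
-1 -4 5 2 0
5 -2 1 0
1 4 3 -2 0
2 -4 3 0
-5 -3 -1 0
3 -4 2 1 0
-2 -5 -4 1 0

Case x1 = False:
Case x5 = False:
From the singleton clause (¬x2), x2 = False.
Case x3 = False:
From the singleton clause (¬x4), x4 = False.
This assignment satisfies each clause.

x1=False,  x2=False,  x3=False,  x4=False,  x5=False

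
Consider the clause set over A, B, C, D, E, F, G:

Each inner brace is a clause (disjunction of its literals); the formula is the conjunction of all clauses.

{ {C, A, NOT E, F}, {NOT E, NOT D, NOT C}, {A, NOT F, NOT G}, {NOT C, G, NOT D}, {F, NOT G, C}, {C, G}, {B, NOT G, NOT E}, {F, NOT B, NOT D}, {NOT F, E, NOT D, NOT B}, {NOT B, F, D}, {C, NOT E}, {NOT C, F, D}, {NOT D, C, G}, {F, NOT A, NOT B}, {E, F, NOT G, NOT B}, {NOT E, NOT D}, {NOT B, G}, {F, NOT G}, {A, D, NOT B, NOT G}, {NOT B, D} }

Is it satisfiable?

Case C = true:
Case E = false:
Case G = true:
Unit clause (F) forces F = true.
Unit clause (A) forces A = true.
Case D = false:
Unit clause (NOT B) forces B = false.
Every clause now holds.
A satisfying assignment: A ↦ true; B ↦ false; C ↦ true; D ↦ false; E ↦ false; F ↦ true; G ↦ true.

Yes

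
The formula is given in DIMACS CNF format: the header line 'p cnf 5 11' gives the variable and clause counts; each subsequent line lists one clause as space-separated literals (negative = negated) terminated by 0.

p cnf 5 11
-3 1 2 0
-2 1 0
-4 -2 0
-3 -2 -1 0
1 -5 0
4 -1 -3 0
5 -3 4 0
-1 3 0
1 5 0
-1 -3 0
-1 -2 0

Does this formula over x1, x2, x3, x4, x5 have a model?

Unsatisfiable

Try x2 = False.
Try x3 = False.
Unit clause (¬x1) forces x1 = False.
Unit clause (¬x5) forces x5 = False.
But (x5) is also a unit clause — contradiction.
Undo x3 and try x3 = True.
Unit clause (x1) forces x1 = True.
But (¬x1) is also a unit clause — contradiction.
Either choice for x3 ends in contradiction.
Undo x2 and try x2 = True.
Unit clause (x1) forces x1 = True.
But (¬x1) is also a unit clause — contradiction.
Either choice for x2 ends in contradiction.
No assignment satisfies every clause.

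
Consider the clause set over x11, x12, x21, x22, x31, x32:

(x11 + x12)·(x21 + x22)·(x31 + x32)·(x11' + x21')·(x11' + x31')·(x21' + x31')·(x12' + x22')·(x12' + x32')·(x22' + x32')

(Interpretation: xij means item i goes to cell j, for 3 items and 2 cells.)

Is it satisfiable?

Try x11 = 1.
(x21') alone gives x21 = 0.
(x22) alone gives x22 = 1.
(x31') alone gives x31 = 0.
(x32) alone gives x32 = 1.
That conflicts with the unit clause (x32').
That branch fails; take x11 = 0 instead.
(x12) alone gives x12 = 1.
(x22') alone gives x22 = 0.
(x21) alone gives x21 = 1.
(x31') alone gives x31 = 0.
(x32) alone gives x32 = 1.
That conflicts with the unit clause (x32').
Neither x11 = 1 nor x11 = 0 works.
No assignment satisfies every clause.

Unsatisfiable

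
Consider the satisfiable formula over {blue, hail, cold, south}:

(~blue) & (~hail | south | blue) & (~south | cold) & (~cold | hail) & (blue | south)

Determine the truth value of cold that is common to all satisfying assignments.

Suppose cold = 0.
The clause (~blue) is unit, so blue = 0.
The clause (~south) is unit, so south = 0.
Now (south) is unsatisfied and unit — conflict.
So every satisfying assignment has cold = True.

True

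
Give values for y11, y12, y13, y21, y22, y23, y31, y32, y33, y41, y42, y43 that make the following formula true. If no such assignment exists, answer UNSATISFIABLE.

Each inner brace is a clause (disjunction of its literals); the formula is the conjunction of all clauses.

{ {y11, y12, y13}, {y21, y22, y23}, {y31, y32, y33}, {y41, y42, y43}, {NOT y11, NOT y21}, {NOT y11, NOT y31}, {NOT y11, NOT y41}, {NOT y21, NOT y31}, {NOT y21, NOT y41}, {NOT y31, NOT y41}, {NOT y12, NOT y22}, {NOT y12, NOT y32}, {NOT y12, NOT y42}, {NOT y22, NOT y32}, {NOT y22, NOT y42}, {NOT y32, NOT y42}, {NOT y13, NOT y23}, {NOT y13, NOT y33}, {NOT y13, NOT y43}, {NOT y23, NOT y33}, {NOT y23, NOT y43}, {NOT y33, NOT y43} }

Try y11 = false.
Try y12 = true.
(NOT y22) alone gives y22 = false.
(NOT y32) alone gives y32 = false.
(NOT y42) alone gives y42 = false.
Try y21 = true.
(NOT y31) alone gives y31 = false.
(y33) alone gives y33 = true.
(NOT y41) alone gives y41 = false.
(y43) alone gives y43 = true.
Now (NOT y43) is unsatisfied and unit — conflict.
Backtrack on y21: now try y21 = false.
(y23) alone gives y23 = true.
(NOT y13) alone gives y13 = false.
(NOT y33) alone gives y33 = false.
(y31) alone gives y31 = true.
(NOT y41) alone gives y41 = false.
(y43) alone gives y43 = true.
Now (NOT y43) is unsatisfied and unit — conflict.
Either choice for y21 ends in contradiction.
Backtrack on y12: now try y12 = false.
(y13) alone gives y13 = true.
(NOT y23) alone gives y23 = false.
(NOT y33) alone gives y33 = false.
(NOT y43) alone gives y43 = false.
Try y21 = true.
(NOT y31) alone gives y31 = false.
(y32) alone gives y32 = true.
(NOT y41) alone gives y41 = false.
(y42) alone gives y42 = true.
Now (NOT y42) is unsatisfied and unit — conflict.
Backtrack on y21: now try y21 = false.
(y22) alone gives y22 = true.
(NOT y32) alone gives y32 = false.
(y31) alone gives y31 = true.
(NOT y41) alone gives y41 = false.
(y42) alone gives y42 = true.
Now (NOT y42) is unsatisfied and unit — conflict.
Either choice for y21 ends in contradiction.
Either choice for y12 ends in contradiction.
Backtrack on y11: now try y11 = true.
(NOT y21) alone gives y21 = false.
(NOT y31) alone gives y31 = false.
(NOT y41) alone gives y41 = false.
Try y22 = true.
(NOT y12) alone gives y12 = false.
(NOT y32) alone gives y32 = false.
(y33) alone gives y33 = true.
(NOT y42) alone gives y42 = false.
(y43) alone gives y43 = true.
Now (NOT y43) is unsatisfied and unit — conflict.
Backtrack on y22: now try y22 = false.
(y23) alone gives y23 = true.
(NOT y13) alone gives y13 = false.
(NOT y33) alone gives y33 = false.
(y32) alone gives y32 = true.
(NOT y12) alone gives y12 = false.
(NOT y42) alone gives y42 = false.
(y43) alone gives y43 = true.
Now (NOT y43) is unsatisfied and unit — conflict.
Either choice for y22 ends in contradiction.
Either choice for y11 ends in contradiction.

UNSATISFIABLE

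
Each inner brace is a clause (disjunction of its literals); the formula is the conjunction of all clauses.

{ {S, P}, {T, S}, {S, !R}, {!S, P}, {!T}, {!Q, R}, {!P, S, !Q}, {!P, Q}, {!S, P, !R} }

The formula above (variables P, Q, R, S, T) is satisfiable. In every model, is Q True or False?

Suppose Q = false.
(!T) alone gives T = false.
(S) alone gives S = true.
(P) alone gives P = true.
Now (!P) is unsatisfied and unit — conflict.
So every satisfying assignment has Q = True.

True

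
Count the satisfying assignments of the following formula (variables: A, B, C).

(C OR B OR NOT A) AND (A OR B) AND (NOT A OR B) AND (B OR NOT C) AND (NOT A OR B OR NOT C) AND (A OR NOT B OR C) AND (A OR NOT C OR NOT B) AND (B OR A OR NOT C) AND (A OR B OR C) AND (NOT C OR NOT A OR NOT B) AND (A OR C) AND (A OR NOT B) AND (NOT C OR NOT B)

1

There are 2^3 = 8 truth assignments over (A, B, C).
Check each against the 13 clauses (columns in the order A, B, C):
  F F F  ✗ fails (A OR B)
  F F T  ✗ fails (A OR B)
  F T F  ✗ fails (A OR NOT B OR C)
  F T T  ✗ fails (A OR NOT C OR NOT B)
  T F F  ✗ fails (C OR B OR NOT A)
  T F T  ✗ fails (NOT A OR B)
  T T F  ✓ satisfies all
  T T T  ✗ fails (NOT C OR NOT A OR NOT B)
1 of the 8 rows is a model.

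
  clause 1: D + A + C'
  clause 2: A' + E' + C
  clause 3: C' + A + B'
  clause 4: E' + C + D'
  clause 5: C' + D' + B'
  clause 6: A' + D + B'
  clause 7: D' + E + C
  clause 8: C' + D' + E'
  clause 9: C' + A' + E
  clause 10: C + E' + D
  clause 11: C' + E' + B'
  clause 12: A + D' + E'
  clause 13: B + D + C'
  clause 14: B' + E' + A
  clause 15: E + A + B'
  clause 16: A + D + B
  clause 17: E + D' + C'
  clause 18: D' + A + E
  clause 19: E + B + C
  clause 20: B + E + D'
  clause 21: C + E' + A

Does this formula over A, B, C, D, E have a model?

Unsatisfiable

Case D = 1:
Case E = 0:
The clause (C) is unit, so C = 1.
But (C') is also a unit clause — contradiction.
That branch fails; take E = 1 instead.
The clause (C) is unit, so C = 1.
But (C') is also a unit clause — contradiction.
Both values of E lead to a conflict.
That branch fails; take D = 0 instead.
Case A = 1:
The clause (B') is unit, so B = 0.
The clause (C') is unit, so C = 0.
The clause (E') is unit, so E = 0.
But (E) is also a unit clause — contradiction.
That branch fails; take A = 0 instead.
The clause (C') is unit, so C = 0.
The clause (E') is unit, so E = 0.
The clause (B') is unit, so B = 0.
But (B) is also a unit clause — contradiction.
Both values of A lead to a conflict.
Both values of D lead to a conflict.
No assignment satisfies every clause.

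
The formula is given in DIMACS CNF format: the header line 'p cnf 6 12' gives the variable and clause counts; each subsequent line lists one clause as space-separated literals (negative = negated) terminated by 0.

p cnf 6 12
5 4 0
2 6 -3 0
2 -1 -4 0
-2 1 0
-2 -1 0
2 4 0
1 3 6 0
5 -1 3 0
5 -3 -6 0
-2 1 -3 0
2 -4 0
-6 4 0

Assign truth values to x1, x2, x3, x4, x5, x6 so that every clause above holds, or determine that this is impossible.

Branch on x5: set x5 = True.
Branch on x2: set x2 = False.
(x4) alone gives x4 = True.
But (¬x4) is also a unit clause — contradiction.
That branch fails; take x2 = True instead.
(x1) alone gives x1 = True.
But (¬x1) is also a unit clause — contradiction.
Neither x2 = True nor x2 = False works.
That branch fails; take x5 = False instead.
(x4) alone gives x4 = True.
(x2) alone gives x2 = True.
(x1) alone gives x1 = True.
But (¬x1) is also a unit clause — contradiction.
Neither x5 = True nor x5 = False works.

UNSATISFIABLE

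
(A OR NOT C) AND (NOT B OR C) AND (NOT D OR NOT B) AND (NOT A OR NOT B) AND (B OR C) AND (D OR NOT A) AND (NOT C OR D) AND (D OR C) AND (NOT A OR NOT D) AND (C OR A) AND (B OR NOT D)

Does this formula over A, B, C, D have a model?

Unsatisfiable

Branch on A: set A = true.
(NOT B) alone gives B = false.
(C) alone gives C = true.
(D) alone gives D = true.
Now (NOT D) is unsatisfied and unit — conflict.
Backtrack on A: now try A = false.
(NOT C) alone gives C = false.
Now (C) is unsatisfied and unit — conflict.
Either choice for A ends in contradiction.
No assignment satisfies every clause.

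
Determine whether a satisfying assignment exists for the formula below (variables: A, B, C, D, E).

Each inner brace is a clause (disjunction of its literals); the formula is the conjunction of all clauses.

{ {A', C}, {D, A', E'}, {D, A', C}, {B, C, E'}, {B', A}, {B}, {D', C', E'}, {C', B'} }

(B) alone gives B = 1.
(A) alone gives A = 1.
(C) alone gives C = 1.
But (C') is also a unit clause — contradiction.
No assignment satisfies every clause.

No, unsatisfiable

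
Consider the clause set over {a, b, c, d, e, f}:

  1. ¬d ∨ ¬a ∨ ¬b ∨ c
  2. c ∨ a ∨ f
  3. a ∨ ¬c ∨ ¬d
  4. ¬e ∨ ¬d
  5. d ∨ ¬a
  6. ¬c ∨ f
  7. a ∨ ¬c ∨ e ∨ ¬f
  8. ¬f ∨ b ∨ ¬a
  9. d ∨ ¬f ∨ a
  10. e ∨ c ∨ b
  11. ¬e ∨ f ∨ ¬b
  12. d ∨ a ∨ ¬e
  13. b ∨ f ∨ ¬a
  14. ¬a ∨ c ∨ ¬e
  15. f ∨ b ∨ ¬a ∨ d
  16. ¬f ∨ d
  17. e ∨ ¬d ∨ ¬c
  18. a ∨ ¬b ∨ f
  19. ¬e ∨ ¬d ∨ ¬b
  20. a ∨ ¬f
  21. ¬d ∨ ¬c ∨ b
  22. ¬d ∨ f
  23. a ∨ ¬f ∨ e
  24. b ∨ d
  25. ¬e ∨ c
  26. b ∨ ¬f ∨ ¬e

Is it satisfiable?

Case e = False:
Case d = True:
From the singleton clause (¬c), c = False.
From the singleton clause (b), b = True.
From the singleton clause (¬a), a = False.
From the singleton clause (f), f = True.
But (¬f) is also a unit clause — contradiction.
That branch fails; take d = False instead.
From the singleton clause (¬a), a = False.
From the singleton clause (¬f), f = False.
From the singleton clause (c), c = True.
But (¬c) is also a unit clause — contradiction.
Neither d = True nor d = False works.
That branch fails; take e = True instead.
From the singleton clause (¬d), d = False.
From the singleton clause (¬a), a = False.
But (a) is also a unit clause — contradiction.
Neither e = True nor e = False works.
No assignment satisfies every clause.

Unsatisfiable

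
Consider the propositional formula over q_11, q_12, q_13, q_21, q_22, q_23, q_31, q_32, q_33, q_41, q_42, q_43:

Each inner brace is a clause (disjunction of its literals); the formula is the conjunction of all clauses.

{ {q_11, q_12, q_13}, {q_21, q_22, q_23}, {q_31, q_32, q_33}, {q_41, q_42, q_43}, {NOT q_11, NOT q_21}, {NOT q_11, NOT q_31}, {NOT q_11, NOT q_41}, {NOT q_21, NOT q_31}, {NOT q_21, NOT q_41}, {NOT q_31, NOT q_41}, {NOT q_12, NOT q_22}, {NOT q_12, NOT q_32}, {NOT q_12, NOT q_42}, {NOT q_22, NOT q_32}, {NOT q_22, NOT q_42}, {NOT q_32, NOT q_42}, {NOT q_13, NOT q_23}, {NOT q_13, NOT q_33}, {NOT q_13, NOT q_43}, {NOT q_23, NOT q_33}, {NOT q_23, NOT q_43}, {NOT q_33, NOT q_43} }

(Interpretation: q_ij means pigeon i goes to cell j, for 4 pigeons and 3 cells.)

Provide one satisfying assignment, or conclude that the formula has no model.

UNSATISFIABLE

Case q_11 = false:
Case q_12 = true:
From the singleton clause (NOT q_22), q_22 = false.
From the singleton clause (NOT q_32), q_32 = false.
From the singleton clause (NOT q_42), q_42 = false.
Case q_21 = true:
From the singleton clause (NOT q_31), q_31 = false.
From the singleton clause (q_33), q_33 = true.
From the singleton clause (NOT q_41), q_41 = false.
From the singleton clause (q_43), q_43 = true.
But (NOT q_43) is also a unit clause — contradiction.
That branch fails; take q_21 = false instead.
From the singleton clause (q_23), q_23 = true.
From the singleton clause (NOT q_13), q_13 = false.
From the singleton clause (NOT q_33), q_33 = false.
From the singleton clause (q_31), q_31 = true.
From the singleton clause (NOT q_41), q_41 = false.
From the singleton clause (q_43), q_43 = true.
But (NOT q_43) is also a unit clause — contradiction.
Either choice for q_21 ends in contradiction.
That branch fails; take q_12 = false instead.
From the singleton clause (q_13), q_13 = true.
From the singleton clause (NOT q_23), q_23 = false.
From the singleton clause (NOT q_33), q_33 = false.
From the singleton clause (NOT q_43), q_43 = false.
Case q_21 = true:
From the singleton clause (NOT q_31), q_31 = false.
From the singleton clause (q_32), q_32 = true.
From the singleton clause (NOT q_41), q_41 = false.
From the singleton clause (q_42), q_42 = true.
But (NOT q_42) is also a unit clause — contradiction.
That branch fails; take q_21 = false instead.
From the singleton clause (q_22), q_22 = true.
From the singleton clause (NOT q_32), q_32 = false.
From the singleton clause (q_31), q_31 = true.
From the singleton clause (NOT q_41), q_41 = false.
From the singleton clause (q_42), q_42 = true.
But (NOT q_42) is also a unit clause — contradiction.
Either choice for q_21 ends in contradiction.
Either choice for q_12 ends in contradiction.
That branch fails; take q_11 = true instead.
From the singleton clause (NOT q_21), q_21 = false.
From the singleton clause (NOT q_31), q_31 = false.
From the singleton clause (NOT q_41), q_41 = false.
Case q_22 = true:
From the singleton clause (NOT q_12), q_12 = false.
From the singleton clause (NOT q_32), q_32 = false.
From the singleton clause (q_33), q_33 = true.
From the singleton clause (NOT q_42), q_42 = false.
From the singleton clause (q_43), q_43 = true.
But (NOT q_43) is also a unit clause — contradiction.
That branch fails; take q_22 = false instead.
From the singleton clause (q_23), q_23 = true.
From the singleton clause (NOT q_13), q_13 = false.
From the singleton clause (NOT q_33), q_33 = false.
From the singleton clause (q_32), q_32 = true.
From the singleton clause (NOT q_12), q_12 = false.
From the singleton clause (NOT q_42), q_42 = false.
From the singleton clause (q_43), q_43 = true.
But (NOT q_43) is also a unit clause — contradiction.
Either choice for q_22 ends in contradiction.
Either choice for q_11 ends in contradiction.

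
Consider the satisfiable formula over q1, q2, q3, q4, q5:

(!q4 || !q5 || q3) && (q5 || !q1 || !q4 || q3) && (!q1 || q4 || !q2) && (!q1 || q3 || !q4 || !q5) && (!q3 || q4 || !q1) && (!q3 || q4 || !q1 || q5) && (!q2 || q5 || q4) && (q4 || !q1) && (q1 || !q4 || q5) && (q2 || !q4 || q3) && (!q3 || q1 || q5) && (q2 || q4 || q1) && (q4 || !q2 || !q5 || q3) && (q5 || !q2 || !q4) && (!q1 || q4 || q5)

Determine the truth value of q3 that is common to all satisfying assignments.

Suppose q3 = false.
Case q4 = false:
The clause (!q1) is unit, so q1 = false.
The clause (q2) is unit, so q2 = true.
The clause (q5) is unit, so q5 = true.
Now (!q5) is unsatisfied and unit — conflict.
So q4 must be the other value — set q4 = true.
The clause (!q5) is unit, so q5 = false.
The clause (!q1) is unit, so q1 = false.
Now (q1) is unsatisfied and unit — conflict.
Neither q4 = true nor q4 = false works.
So every satisfying assignment has q3 = True.

True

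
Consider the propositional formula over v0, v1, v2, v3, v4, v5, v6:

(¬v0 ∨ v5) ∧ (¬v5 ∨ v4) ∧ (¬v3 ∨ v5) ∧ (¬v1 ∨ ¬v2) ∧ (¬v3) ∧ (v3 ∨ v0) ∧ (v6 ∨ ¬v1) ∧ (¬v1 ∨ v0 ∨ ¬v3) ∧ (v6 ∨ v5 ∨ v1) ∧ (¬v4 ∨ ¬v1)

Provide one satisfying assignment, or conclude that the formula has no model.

Unit clause (¬v3) forces v3 = False.
Unit clause (v0) forces v0 = True.
Unit clause (v5) forces v5 = True.
Unit clause (v4) forces v4 = True.
Unit clause (¬v1) forces v1 = False.
No clause remains; v2, v6 are free.

v0=True; v1=False; v2=False; v3=False; v4=True; v5=True; v6=False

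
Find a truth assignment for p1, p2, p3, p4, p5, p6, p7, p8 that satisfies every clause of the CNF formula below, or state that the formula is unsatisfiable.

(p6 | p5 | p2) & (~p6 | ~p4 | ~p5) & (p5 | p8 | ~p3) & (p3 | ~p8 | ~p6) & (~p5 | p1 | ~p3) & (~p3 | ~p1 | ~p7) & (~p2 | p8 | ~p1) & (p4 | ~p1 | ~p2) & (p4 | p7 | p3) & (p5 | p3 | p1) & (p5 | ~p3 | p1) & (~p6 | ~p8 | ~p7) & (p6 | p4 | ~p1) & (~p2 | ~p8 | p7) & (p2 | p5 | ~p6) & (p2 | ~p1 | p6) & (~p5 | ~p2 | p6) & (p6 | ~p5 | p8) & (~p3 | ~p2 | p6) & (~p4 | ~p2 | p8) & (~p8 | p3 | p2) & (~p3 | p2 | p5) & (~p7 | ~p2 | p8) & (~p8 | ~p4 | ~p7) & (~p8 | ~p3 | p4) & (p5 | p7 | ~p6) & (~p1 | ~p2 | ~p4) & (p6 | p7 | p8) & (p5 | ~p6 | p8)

Case p6 = 1:
Case p4 = 0:
Case p3 = 0:
The clause (~p8) is unit, so p8 = 0.
The clause (p7) is unit, so p7 = 1.
The clause (~p2) is unit, so p2 = 0.
The clause (p5) is unit, so p5 = 1.
No clause remains; p1 is free.

p1 ↦ 0, p2 ↦ 0, p3 ↦ 0, p4 ↦ 0, p5 ↦ 1, p6 ↦ 1, p7 ↦ 1, p8 ↦ 0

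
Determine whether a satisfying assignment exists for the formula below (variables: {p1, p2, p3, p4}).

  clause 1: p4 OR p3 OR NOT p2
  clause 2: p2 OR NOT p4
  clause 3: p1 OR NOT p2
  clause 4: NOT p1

Satisfiable

From the singleton clause (NOT p1), p1 = false.
From the singleton clause (NOT p2), p2 = false.
From the singleton clause (NOT p4), p4 = false.
All clauses hold; p3 can take either value.
A satisfying assignment: p1 ↦ false; p2 ↦ false; p3 ↦ false; p4 ↦ false.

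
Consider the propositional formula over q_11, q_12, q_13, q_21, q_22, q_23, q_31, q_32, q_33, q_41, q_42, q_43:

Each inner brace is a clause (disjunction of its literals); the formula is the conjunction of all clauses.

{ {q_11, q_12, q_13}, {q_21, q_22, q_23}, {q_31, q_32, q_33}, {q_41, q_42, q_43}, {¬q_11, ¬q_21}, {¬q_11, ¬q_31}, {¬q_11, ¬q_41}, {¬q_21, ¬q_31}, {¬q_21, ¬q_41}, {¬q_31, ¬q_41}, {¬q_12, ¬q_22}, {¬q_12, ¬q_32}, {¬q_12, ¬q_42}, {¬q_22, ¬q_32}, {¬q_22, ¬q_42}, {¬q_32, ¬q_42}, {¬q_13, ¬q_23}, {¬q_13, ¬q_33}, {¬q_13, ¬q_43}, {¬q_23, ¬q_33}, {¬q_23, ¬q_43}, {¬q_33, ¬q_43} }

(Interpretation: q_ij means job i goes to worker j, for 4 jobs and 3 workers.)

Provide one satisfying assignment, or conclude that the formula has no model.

UNSATISFIABLE

Try q_11 = False.
Try q_12 = True.
Unit clause (¬q_22) forces q_22 = False.
Unit clause (¬q_32) forces q_32 = False.
Unit clause (¬q_42) forces q_42 = False.
Try q_21 = True.
Unit clause (¬q_31) forces q_31 = False.
Unit clause (q_33) forces q_33 = True.
Unit clause (¬q_41) forces q_41 = False.
Unit clause (q_43) forces q_43 = True.
But (¬q_43) is also a unit clause — contradiction.
So q_21 must be the other value — set q_21 = False.
Unit clause (q_23) forces q_23 = True.
Unit clause (¬q_13) forces q_13 = False.
Unit clause (¬q_33) forces q_33 = False.
Unit clause (q_31) forces q_31 = True.
Unit clause (¬q_41) forces q_41 = False.
Unit clause (q_43) forces q_43 = True.
But (¬q_43) is also a unit clause — contradiction.
Both values of q_21 lead to a conflict.
So q_12 must be the other value — set q_12 = False.
Unit clause (q_13) forces q_13 = True.
Unit clause (¬q_23) forces q_23 = False.
Unit clause (¬q_33) forces q_33 = False.
Unit clause (¬q_43) forces q_43 = False.
Try q_21 = True.
Unit clause (¬q_31) forces q_31 = False.
Unit clause (q_32) forces q_32 = True.
Unit clause (¬q_41) forces q_41 = False.
Unit clause (q_42) forces q_42 = True.
But (¬q_42) is also a unit clause — contradiction.
So q_21 must be the other value — set q_21 = False.
Unit clause (q_22) forces q_22 = True.
Unit clause (¬q_32) forces q_32 = False.
Unit clause (q_31) forces q_31 = True.
Unit clause (¬q_41) forces q_41 = False.
Unit clause (q_42) forces q_42 = True.
But (¬q_42) is also a unit clause — contradiction.
Both values of q_21 lead to a conflict.
Both values of q_12 lead to a conflict.
So q_11 must be the other value — set q_11 = True.
Unit clause (¬q_21) forces q_21 = False.
Unit clause (¬q_31) forces q_31 = False.
Unit clause (¬q_41) forces q_41 = False.
Try q_22 = True.
Unit clause (¬q_12) forces q_12 = False.
Unit clause (¬q_32) forces q_32 = False.
Unit clause (q_33) forces q_33 = True.
Unit clause (¬q_42) forces q_42 = False.
Unit clause (q_43) forces q_43 = True.
But (¬q_43) is also a unit clause — contradiction.
So q_22 must be the other value — set q_22 = False.
Unit clause (q_23) forces q_23 = True.
Unit clause (¬q_13) forces q_13 = False.
Unit clause (¬q_33) forces q_33 = False.
Unit clause (q_32) forces q_32 = True.
Unit clause (¬q_12) forces q_12 = False.
Unit clause (¬q_42) forces q_42 = False.
Unit clause (q_43) forces q_43 = True.
But (¬q_43) is also a unit clause — contradiction.
Both values of q_22 lead to a conflict.
Both values of q_11 lead to a conflict.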